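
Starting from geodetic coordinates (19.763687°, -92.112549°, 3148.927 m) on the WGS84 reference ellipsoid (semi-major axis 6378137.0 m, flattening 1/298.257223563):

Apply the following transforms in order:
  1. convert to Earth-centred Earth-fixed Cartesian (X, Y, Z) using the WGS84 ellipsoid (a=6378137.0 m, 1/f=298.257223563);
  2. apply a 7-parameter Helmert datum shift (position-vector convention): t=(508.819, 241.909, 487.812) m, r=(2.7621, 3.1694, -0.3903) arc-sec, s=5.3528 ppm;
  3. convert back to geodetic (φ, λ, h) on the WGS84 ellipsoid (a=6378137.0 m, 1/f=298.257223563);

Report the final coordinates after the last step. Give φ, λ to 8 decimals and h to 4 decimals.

φ=19.76788846°, λ=-92.10756886°, h=3102.7292 m

start: φ=19.763687°, λ=-92.112549°, h=3148.927 m
→ ECEF (a=6378137.000, f=1/298.257223563): X=-221459.2064, Y=-6003613.3603, Z=2144160.3461
→ Helmert 7p (PV): X=-220929.9865, Y=-6003431.8811, Z=2144582.6432
→ geod (Bowring, a=6378137.000): φ=19.76788846°, λ=-92.10756886°, h=3102.7292 m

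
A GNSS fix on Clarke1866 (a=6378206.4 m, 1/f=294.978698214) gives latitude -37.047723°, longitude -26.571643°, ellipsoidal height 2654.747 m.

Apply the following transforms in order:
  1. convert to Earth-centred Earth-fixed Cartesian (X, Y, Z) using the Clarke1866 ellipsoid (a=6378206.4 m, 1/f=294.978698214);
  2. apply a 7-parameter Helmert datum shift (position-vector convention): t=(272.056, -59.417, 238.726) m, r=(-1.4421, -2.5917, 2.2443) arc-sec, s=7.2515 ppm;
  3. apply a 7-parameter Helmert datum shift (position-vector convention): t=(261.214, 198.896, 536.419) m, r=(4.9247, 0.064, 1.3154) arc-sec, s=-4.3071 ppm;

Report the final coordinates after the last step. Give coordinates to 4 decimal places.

X=4561096.9898 m, Y=-2280611.9124 m, Z=-3822247.1869 m

start: φ=-37.047723°, λ=-26.571643°, h=2654.747 m
→ ECEF (a=6378206.400, f=1/294.978698214): X=4560464.0795, Y=-2280887.9236, Z=-3823028.4496
→ Helmert 7p (PV): X=4560842.0598, Y=-2280940.9881, Z=-3822744.1971
→ Helmert 7p (PV): X=4561096.9898, Y=-2280611.9124, Z=-3822247.1869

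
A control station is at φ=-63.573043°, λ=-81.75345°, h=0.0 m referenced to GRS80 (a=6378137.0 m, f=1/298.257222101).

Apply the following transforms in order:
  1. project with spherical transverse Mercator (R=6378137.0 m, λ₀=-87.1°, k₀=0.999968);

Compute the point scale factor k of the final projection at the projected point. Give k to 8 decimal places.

start: φ=-63.573043°, λ=-81.753450°, h=0.000 m
→ into tm (λ₀=-87.1°): φ=-63.57304300°, λ−λ₀=5.34655000°
scale k = 1.00082897

1.00082897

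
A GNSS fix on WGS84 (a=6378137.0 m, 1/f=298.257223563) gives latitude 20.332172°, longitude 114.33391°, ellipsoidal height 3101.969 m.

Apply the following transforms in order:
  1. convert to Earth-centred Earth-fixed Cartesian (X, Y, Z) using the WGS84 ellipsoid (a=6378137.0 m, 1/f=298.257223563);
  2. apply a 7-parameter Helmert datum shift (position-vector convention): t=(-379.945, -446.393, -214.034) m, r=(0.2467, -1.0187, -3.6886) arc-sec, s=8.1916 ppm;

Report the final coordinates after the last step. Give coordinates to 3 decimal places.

X=-2466894.787 m, Y=5453902.595 m, Z=2203092.148 m

start: φ=20.332172°, λ=114.333910°, h=3101.969 m
→ ECEF (a=6378137.000, f=1/298.257223563): X=-2466581.2933, Y=5454262.8341, Z=2203293.7925
→ Helmert 7p (PV): X=-2466894.7868, Y=5453902.5949, Z=2203092.1485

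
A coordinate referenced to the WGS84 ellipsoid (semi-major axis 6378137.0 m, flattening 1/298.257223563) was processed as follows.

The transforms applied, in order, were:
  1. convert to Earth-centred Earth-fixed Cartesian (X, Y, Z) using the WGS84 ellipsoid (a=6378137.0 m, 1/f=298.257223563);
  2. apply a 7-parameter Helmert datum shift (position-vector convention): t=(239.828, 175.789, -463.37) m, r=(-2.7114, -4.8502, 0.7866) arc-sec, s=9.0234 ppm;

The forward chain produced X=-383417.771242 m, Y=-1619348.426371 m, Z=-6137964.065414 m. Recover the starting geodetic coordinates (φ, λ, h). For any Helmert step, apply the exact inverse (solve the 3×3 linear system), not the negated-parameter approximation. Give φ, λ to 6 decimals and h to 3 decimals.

φ=-74.924942°, λ=-103.333108°, h=896.384 m

start: X=-383417.7712, Y=-1619348.4264, Z=-6137964.0654 m
→ Helmert⁻¹: X=-383804.6320, Y=-1619427.4599, Z=-6137457.5776
→ geod (Bowring, a=6378137.000): φ=-74.92494200°, λ=-103.33310800°, h=896.3840 m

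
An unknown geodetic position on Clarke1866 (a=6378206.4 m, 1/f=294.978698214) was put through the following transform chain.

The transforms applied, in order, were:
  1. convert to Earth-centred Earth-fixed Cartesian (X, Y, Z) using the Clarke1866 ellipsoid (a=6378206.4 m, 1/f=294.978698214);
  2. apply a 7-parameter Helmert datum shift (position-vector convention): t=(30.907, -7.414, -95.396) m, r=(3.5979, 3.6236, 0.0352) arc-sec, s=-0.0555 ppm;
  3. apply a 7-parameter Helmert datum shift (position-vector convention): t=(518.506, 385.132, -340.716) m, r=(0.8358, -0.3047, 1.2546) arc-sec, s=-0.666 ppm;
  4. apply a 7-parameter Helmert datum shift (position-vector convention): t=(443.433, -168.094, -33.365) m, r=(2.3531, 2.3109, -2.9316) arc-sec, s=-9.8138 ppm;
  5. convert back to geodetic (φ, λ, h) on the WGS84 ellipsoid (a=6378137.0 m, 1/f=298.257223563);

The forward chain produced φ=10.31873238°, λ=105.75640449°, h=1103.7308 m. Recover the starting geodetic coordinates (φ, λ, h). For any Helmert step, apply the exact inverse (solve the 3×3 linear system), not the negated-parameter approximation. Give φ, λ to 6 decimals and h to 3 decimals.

φ=10.321299°, λ=105.766282°, h=1259.803 m

start: φ=10.318732°, λ=105.756404°, h=1103.731 m
→ ECEF (a=6378137.000, f=1/298.257223563): X=-1704436.4605, Y=6040891.0587, Z=1135148.0651
→ Helmert⁻¹: X=-1704995.2032, Y=6041107.1558, Z=1135104.5508
→ Helmert⁻¹: X=-1705476.4252, Y=6040741.0212, Z=1135424.0649
→ Helmert⁻¹: X=-1705526.3421, Y=6040768.8662, Z=1135384.1919
→ geod (Bowring, a=6378206.400): φ=10.32129900°, λ=105.76628200°, h=1259.8030 m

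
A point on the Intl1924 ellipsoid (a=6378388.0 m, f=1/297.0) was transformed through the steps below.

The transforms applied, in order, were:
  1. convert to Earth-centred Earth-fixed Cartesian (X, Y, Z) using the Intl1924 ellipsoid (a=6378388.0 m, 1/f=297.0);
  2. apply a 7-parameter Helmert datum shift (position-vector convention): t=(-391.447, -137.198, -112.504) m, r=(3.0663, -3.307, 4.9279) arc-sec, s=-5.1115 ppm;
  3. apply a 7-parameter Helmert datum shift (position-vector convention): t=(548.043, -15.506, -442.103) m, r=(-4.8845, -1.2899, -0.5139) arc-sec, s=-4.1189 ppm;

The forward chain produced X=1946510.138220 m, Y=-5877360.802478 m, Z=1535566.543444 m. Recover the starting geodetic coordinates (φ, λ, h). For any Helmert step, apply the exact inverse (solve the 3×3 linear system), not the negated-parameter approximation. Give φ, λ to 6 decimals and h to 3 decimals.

start: X=1946510.1382, Y=-5877360.8025, Z=1535566.5434 m
→ Helmert⁻¹: X=1945994.3585, Y=-5877401.0268, Z=1535863.6225
→ Helmert⁻¹: X=1946279.9657, Y=-5877317.5349, Z=1536040.1447
→ geod (Bowring, a=6378388.000): φ=14.02435600°, λ=-71.67765600°, h=1757.0580 m

φ=14.024356°, λ=-71.677656°, h=1757.058 m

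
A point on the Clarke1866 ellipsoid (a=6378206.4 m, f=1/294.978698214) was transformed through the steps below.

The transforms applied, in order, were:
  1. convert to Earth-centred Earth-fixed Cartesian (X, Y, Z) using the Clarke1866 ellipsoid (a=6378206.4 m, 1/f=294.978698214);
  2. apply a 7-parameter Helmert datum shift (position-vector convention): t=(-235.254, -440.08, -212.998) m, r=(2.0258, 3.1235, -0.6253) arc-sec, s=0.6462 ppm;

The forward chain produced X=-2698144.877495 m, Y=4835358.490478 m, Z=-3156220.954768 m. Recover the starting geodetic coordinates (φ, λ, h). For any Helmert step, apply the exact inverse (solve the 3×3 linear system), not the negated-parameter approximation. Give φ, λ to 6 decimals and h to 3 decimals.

start: X=-2698144.8775, Y=4835358.4905, Z=-3156220.9548 m
→ Helmert⁻¹: X=-2697874.7467, Y=4835756.2697, Z=-3156094.2654
→ geod (Bowring, a=6378206.400): φ=-29.84896000°, λ=119.15720500°, h=811.6100 m

φ=-29.848960°, λ=119.157205°, h=811.610 m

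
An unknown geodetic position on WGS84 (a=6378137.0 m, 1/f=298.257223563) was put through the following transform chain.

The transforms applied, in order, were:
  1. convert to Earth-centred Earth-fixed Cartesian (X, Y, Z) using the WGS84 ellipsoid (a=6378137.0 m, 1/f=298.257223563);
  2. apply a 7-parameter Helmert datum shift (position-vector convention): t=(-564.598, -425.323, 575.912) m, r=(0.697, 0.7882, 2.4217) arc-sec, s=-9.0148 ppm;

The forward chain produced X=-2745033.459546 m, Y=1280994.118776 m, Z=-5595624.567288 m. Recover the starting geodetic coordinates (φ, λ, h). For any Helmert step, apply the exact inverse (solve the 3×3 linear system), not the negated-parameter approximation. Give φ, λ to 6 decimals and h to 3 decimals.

start: X=-2745033.4595, Y=1280994.1188, Z=-5595624.5673 m
→ Helmert⁻¹: X=-2744457.1725, Y=1281444.3049, Z=-5596265.7460
→ geod (Bowring, a=6378137.000): φ=-61.73703500°, λ=154.97114800°, h=1780.2880 m

φ=-61.737035°, λ=154.971148°, h=1780.288 m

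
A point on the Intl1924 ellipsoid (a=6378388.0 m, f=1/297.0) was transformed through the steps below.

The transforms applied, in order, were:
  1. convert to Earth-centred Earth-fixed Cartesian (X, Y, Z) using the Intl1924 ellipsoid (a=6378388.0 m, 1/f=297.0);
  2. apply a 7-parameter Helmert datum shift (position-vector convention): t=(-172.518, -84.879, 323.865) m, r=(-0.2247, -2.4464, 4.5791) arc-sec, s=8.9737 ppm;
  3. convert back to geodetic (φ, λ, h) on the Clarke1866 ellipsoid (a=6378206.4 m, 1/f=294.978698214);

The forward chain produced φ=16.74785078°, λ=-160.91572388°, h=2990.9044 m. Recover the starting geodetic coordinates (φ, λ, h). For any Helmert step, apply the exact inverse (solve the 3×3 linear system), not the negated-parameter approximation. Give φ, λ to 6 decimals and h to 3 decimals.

φ=16.745444°, λ=-160.917135°, h=2464.045 m

start: φ=16.747851°, λ=-160.915724°, h=2990.904 m
→ ECEF (a=6378206.400, f=1/294.978698214): X=-5776301.1928, Y=-1998448.5017, Z=1826880.8346
→ Helmert⁻¹: X=-5776099.5382, Y=-1998219.4500, Z=1826606.9093
→ geod (Bowring, a=6378388.000): φ=16.74544400°, λ=-160.91713500°, h=2464.0450 m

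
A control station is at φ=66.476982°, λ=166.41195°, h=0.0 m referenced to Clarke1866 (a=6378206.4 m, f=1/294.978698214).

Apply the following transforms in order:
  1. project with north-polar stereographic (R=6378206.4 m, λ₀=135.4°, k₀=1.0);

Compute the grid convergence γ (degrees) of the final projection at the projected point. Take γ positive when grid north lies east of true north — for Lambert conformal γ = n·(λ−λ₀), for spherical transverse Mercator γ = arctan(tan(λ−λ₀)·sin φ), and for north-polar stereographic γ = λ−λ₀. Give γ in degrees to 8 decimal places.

31.01195000

start: φ=66.476982°, λ=166.411950°, h=0.000 m
→ into stereo (λ₀=135.4°): φ=66.47698200°, λ−λ₀=31.01195000°
convergence γ = 31.01195000°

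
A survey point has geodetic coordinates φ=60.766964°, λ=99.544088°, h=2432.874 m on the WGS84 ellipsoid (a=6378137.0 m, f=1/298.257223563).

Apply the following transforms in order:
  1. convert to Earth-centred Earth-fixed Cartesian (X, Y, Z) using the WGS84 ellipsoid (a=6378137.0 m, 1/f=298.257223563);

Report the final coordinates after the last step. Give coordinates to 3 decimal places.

start: φ=60.766964°, λ=99.544088°, h=2432.874 m
→ ECEF (a=6378137.000, f=1/298.257223563): X=-517980.0305, Y=3080761.9597, Z=5544830.6532

X=-517980.031 m, Y=3080761.960 m, Z=5544830.653 m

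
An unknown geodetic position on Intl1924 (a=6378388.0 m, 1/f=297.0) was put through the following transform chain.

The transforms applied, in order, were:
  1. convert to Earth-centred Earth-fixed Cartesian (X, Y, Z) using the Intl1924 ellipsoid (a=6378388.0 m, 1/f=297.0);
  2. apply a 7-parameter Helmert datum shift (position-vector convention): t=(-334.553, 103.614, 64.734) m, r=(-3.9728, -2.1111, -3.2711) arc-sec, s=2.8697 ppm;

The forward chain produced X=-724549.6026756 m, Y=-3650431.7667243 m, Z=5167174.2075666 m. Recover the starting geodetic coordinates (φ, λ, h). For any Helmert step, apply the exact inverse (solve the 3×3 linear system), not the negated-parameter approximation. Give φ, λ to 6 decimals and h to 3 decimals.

φ=54.418196°, λ=-101.218980°, h=3639.734 m

start: X=-724549.6027, Y=-3650431.7667, Z=5167174.2076 m
→ Helmert⁻¹: X=-724102.1929, Y=-3650635.9087, Z=5167031.7429
→ geod (Bowring, a=6378388.000): φ=54.41819600°, λ=-101.21898000°, h=3639.7340 m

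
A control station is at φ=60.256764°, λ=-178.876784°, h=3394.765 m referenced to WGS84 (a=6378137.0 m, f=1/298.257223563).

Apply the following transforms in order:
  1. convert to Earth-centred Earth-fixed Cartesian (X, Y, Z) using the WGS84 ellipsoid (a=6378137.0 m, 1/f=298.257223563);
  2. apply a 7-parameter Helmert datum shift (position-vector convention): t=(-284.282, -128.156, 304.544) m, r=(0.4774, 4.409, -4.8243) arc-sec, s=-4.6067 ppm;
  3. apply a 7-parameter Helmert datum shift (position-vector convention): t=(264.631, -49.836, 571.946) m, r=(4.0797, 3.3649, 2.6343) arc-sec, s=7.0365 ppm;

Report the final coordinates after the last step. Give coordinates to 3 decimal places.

start: φ=60.256764°, λ=-178.876784°, h=3394.765 m
→ ECEF (a=6378137.000, f=1/298.257223563): X=-3173372.3512, Y=-62218.1827, Z=5517672.7154
→ Helmert 7p (PV): X=-3173525.5275, Y=-62284.6014, Z=5518019.5290
→ Helmert 7p (PV): X=-3173192.4127, Y=-62484.5479, Z=5518680.8423

X=-3173192.413 m, Y=-62484.548 m, Z=5518680.842 m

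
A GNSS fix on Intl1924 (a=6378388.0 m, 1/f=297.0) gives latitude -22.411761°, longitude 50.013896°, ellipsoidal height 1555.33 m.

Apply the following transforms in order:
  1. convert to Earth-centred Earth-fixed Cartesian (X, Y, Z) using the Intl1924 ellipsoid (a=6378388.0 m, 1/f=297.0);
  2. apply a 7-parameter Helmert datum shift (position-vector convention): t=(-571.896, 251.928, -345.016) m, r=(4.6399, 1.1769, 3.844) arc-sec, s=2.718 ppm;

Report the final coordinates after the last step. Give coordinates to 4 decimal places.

start: φ=-22.411761°, λ=50.013896°, h=1555.330 m
→ ECEF (a=6378388.000, f=1/297.0): X=3791951.6745, Y=4521298.5200, Z=-2417250.8522
→ Helmert 7p (PV): X=3791292.0325, Y=4521687.7806, Z=-2417522.3681

X=3791292.0325 m, Y=4521687.7806 m, Z=-2417522.3681 m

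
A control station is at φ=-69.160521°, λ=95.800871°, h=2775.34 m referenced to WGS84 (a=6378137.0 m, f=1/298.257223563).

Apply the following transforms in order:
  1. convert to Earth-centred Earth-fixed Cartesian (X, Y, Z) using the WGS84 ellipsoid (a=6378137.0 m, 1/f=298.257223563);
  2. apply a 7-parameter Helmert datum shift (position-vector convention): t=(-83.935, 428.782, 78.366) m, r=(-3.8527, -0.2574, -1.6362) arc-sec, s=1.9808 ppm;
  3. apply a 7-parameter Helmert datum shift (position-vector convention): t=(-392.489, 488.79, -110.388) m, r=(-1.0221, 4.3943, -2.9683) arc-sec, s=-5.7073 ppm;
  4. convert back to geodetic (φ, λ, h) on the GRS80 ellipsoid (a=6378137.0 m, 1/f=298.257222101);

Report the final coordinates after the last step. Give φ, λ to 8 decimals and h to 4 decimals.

start: φ=-69.160521°, λ=95.800871°, h=2775.340 m
→ ECEF (a=6378137.000, f=1/298.257223563): X=-230107.1729, Y=2265020.4292, Z=-5940960.2627
→ Helmert 7p (PV): X=-230166.1825, Y=2265344.5551, Z=-5940936.2588
→ Helmert 7p (PV): X=-230651.3241, Y=2265794.2895, Z=-5941019.0619
→ geod (Bowring, a=6378137.000): φ=-69.15380040°, λ=95.81252258°, h=3123.8110 m

φ=-69.15380040°, λ=95.81252258°, h=3123.8110 m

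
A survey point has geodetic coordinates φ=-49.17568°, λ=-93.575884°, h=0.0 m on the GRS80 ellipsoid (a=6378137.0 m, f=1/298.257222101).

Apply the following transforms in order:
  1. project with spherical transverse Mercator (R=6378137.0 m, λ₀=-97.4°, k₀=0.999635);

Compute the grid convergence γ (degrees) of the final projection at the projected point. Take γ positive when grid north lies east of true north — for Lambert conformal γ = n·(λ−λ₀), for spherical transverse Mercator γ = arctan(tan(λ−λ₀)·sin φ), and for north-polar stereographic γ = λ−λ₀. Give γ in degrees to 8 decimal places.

start: φ=-49.175680°, λ=-93.575884°, h=0.000 m
→ into tm (λ₀=-97.4°): φ=-49.17568000°, λ−λ₀=3.82411600°
convergence γ = -2.89561290°

-2.89561290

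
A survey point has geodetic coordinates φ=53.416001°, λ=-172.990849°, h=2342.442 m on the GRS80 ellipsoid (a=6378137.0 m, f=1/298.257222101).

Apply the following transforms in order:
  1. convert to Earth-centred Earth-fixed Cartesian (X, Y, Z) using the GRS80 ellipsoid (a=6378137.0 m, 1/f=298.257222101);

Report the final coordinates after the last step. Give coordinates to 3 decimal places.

X=-3782519.864 m, Y=-465048.286 m, Z=5100152.099 m

start: φ=53.416001°, λ=-172.990849°, h=2342.442 m
→ ECEF (a=6378137.000, f=1/298.257222101): X=-3782519.8644, Y=-465048.2860, Z=5100152.0990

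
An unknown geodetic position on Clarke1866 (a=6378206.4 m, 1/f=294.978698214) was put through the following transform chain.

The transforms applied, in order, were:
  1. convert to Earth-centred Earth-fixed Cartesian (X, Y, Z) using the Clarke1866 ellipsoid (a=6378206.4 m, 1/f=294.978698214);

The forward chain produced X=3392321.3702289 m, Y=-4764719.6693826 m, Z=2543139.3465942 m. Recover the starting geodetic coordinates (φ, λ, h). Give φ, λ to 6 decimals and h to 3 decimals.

φ=23.642032°, λ=-54.550403°, h=3173.427 m

start: X=3392321.3702, Y=-4764719.6694, Z=2543139.3466 m
→ geod (Bowring, a=6378206.400): φ=23.64203200°, λ=-54.55040300°, h=3173.4270 m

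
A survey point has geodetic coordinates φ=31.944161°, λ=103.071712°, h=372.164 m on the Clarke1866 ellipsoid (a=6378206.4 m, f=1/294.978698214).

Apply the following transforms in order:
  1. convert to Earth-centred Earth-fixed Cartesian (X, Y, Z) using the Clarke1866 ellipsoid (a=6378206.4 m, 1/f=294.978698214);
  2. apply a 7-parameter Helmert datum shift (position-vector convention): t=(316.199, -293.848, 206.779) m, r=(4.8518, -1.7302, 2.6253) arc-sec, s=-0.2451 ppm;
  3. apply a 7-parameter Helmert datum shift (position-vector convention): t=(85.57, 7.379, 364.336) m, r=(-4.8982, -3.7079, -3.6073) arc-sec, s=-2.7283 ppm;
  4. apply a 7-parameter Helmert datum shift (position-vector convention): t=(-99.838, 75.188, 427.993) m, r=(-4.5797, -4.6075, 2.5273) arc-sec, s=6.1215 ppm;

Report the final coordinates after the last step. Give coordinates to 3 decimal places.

start: φ=31.944161°, λ=103.071712°, h=372.164 m
→ ECEF (a=6378206.400, f=1/294.978698214): X=-1225338.8044, Y=5277381.4291, Z=3355196.3725
→ Helmert 7p (PV): X=-1225117.6188, Y=5276991.7702, Z=3355516.1862
→ Helmert 7p (PV): X=-1224996.7389, Y=5277085.8613, Z=3355724.0311
→ Helmert 7p (PV): X=-1225243.6946, Y=5277252.8510, Z=3356028.0344

X=-1225243.695 m, Y=5277252.851 m, Z=3356028.034 m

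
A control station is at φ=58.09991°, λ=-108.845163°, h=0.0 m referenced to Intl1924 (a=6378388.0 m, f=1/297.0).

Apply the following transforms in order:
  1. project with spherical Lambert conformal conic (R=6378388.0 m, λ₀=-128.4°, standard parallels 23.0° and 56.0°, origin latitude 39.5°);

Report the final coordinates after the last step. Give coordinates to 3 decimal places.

start: φ=58.099910°, λ=-108.845163°, h=0.000 m
→ lcc (R=6378388.0, λ₀=-128.4°): E=1156104.1135, N=2147161.9098

E=1156104.114 m, N=2147161.910 m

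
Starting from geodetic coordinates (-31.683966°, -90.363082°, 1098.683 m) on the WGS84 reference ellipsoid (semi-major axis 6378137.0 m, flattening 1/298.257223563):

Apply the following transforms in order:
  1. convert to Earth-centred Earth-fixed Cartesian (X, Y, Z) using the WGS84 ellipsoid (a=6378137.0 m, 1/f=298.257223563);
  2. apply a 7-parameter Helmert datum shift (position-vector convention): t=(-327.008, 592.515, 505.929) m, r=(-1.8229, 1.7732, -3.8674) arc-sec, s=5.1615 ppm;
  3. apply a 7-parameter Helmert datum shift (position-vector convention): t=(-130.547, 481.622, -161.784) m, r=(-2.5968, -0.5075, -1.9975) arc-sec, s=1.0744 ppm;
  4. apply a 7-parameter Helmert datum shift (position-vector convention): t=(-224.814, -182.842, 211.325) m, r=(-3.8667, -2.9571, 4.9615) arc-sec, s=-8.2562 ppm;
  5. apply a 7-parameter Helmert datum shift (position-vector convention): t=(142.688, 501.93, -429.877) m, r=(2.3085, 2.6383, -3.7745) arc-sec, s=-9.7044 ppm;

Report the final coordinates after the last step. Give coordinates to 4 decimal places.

start: φ=-31.683966°, λ=-90.363082°, h=1098.683 m
→ ECEF (a=6378137.000, f=1/298.257223563): X=-34431.6110, Y=-5433372.0319, Z=-3331239.1766
→ Helmert 7p (PV): X=-34889.3091, Y=-5432836.3562, Z=-3330702.1272
→ Helmert 7p (PV): X=-35064.3111, Y=-5432402.1658, Z=-3330799.1780
→ Helmert 7p (PV): X=-35110.4142, Y=-5432603.4398, Z=-3330459.0194
→ Helmert 7p (PV): X=-35109.3962, Y=-5432010.8733, Z=-3330916.9279

X=-35109.3962 m, Y=-5432010.8733 m, Z=-3330916.9279 m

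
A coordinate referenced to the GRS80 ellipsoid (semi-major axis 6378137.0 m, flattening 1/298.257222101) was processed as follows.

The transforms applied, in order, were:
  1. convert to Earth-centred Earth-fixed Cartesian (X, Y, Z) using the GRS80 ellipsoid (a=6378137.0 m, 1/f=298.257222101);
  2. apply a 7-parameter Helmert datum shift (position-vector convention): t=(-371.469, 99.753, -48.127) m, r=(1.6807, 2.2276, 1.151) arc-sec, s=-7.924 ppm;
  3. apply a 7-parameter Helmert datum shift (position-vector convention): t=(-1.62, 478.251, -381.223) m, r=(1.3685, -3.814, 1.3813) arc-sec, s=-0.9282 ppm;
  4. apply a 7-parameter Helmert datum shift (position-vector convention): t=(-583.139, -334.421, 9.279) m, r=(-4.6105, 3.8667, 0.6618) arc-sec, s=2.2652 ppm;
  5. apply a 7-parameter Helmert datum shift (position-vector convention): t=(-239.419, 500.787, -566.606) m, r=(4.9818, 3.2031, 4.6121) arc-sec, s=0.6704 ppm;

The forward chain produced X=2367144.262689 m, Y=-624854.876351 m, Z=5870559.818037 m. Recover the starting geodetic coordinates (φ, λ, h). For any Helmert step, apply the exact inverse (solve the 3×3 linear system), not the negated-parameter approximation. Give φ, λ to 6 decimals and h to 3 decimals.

φ=67.492495°, λ=-14.797661°, h=2162.319 m

start: X=2367144.2627, Y=-624854.8764, Z=5870559.8180 m
→ Helmert⁻¹: X=2367276.9397, Y=-625266.3734, Z=5871174.3514
→ Helmert⁻¹: X=2367742.6466, Y=-625069.3683, Z=5871182.1877
→ Helmert⁻¹: X=2367850.8446, Y=-625525.1011, Z=5871529.2274
→ Helmert⁻¹: X=2368174.1765, Y=-625595.1827, Z=5871654.5542
→ geod (Bowring, a=6378137.000): φ=67.49249500°, λ=-14.79766100°, h=2162.3190 m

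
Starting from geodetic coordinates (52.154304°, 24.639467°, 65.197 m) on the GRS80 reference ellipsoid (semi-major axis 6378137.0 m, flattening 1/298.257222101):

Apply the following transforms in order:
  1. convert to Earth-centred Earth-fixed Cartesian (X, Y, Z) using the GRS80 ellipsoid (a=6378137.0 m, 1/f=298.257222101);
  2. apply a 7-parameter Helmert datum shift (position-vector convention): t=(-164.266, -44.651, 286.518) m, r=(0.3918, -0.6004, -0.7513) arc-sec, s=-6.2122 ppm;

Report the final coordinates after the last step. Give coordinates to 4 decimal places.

X=3564209.6912 m, Y=1634805.4493 m, Z=5013675.8822 m

start: φ=52.154304°, λ=24.639467°, h=65.197 m
→ ECEF (a=6378137.000, f=1/298.257222101): X=3564404.7382, Y=1634882.7624, Z=5013407.0277
→ Helmert 7p (PV): X=3564209.6912, Y=1634805.4493, Z=5013675.8822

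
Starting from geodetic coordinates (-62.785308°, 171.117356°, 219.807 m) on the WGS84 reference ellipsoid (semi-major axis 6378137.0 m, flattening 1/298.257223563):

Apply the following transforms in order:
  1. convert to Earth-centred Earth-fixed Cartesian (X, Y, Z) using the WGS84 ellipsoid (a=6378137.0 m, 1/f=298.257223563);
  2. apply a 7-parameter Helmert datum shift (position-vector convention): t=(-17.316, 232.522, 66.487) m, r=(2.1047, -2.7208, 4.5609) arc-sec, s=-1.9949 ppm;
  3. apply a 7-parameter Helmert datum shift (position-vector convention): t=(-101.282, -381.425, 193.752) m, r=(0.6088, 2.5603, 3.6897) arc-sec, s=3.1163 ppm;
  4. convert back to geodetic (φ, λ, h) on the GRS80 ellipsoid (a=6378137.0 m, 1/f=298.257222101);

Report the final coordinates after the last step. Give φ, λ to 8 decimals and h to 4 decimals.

φ=-62.78341643°, λ=171.12143671°, h=38.5694 m

start: φ=-62.785308°, λ=171.117356°, h=219.807 m
→ ECEF (a=6378137.000, f=1/298.257223563): X=-2889663.1326, Y=451612.4131, Z=-5649269.8849
→ Helmert 7p (PV): X=-2889610.1517, Y=451837.7828, Z=-5649225.6369
→ Helmert 7p (PV): X=-2889798.6434, Y=451422.7499, Z=-5649012.2880
→ geod (Bowring, a=6378137.000): φ=-62.78341643°, λ=171.12143671°, h=38.5694 m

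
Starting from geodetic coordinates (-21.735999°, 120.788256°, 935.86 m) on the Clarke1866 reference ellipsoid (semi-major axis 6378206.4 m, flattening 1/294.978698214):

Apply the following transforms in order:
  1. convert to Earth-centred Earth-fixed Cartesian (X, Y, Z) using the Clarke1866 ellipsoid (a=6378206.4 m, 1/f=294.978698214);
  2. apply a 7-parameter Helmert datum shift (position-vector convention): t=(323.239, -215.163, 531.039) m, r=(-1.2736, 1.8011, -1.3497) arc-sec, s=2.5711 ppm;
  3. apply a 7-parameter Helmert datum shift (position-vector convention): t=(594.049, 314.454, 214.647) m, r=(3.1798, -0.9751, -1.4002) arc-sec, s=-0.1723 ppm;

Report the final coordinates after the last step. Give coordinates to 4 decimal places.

X=-3033550.6258 m, Y=5092999.9629 m, Z=-2346693.2068 m

start: φ=-21.735999°, λ=120.788256°, h=935.860 m
→ ECEF (a=6378206.400, f=1/294.978698214): X=-3034519.1271, Y=5092826.3152, Z=-2347492.4774
→ Helmert 7p (PV): X=-3034190.8633, Y=5092629.6080, Z=-2346972.4228
→ Helmert 7p (PV): X=-3033550.6258, Y=5092999.9629, Z=-2346693.2068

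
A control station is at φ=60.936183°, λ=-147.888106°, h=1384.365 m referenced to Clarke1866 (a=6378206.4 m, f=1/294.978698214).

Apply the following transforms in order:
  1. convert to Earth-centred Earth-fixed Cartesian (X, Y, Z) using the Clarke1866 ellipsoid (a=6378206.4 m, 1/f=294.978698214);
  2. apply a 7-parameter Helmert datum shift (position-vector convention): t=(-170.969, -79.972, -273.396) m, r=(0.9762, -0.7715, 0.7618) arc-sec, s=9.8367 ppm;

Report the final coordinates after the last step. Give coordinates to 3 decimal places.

X=-2631997.300 m, Y=-1651809.737 m, Z=5552668.838 m

start: φ=60.936183°, λ=-147.888106°, h=1384.365 m
→ ECEF (a=6378206.400, f=1/294.978698214): X=-2631785.7734, Y=-1651677.5169, Z=5552905.2724
→ Helmert 7p (PV): X=-2631997.3002, Y=-1651809.7368, Z=5552668.8378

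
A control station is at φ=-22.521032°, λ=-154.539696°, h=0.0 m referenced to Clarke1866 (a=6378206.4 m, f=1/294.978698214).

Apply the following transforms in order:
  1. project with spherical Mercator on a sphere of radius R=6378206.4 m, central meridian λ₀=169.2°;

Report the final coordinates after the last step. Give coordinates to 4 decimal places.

start: φ=-22.521032°, λ=-154.539696°, h=0.000 m
→ merc (R=6378206.4, λ₀=169.2°): E=4036522.4979, N=-2574225.4236

E=4036522.4979 m, N=-2574225.4236 m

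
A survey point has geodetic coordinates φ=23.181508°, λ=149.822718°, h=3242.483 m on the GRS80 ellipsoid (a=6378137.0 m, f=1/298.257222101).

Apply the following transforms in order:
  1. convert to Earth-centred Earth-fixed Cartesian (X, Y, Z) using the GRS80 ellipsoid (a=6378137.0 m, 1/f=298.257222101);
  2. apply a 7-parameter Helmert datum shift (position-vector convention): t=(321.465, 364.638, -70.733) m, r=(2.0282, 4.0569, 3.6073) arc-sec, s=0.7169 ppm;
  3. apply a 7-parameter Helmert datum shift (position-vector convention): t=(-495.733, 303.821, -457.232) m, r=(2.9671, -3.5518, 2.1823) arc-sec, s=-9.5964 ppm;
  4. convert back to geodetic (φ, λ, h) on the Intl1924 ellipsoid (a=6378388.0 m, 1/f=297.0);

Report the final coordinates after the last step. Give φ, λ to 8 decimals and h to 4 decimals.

start: φ=23.181508°, λ=149.822718°, h=3242.483 m
→ ECEF (a=6378137.000, f=1/298.257222101): X=-5073776.9423, Y=2950316.0777, Z=2496486.4565
→ Helmert 7p (PV): X=-5073461.6100, Y=2950569.5491, Z=2496546.3169
→ Helmert 7p (PV): X=-5073982.8621, Y=2950755.4659, Z=2496020.2080
→ geod (Bowring, a=6378388.000): φ=23.17681817°, λ=149.82002064°, h=3188.7697 m

φ=23.17681817°, λ=149.82002064°, h=3188.7697 m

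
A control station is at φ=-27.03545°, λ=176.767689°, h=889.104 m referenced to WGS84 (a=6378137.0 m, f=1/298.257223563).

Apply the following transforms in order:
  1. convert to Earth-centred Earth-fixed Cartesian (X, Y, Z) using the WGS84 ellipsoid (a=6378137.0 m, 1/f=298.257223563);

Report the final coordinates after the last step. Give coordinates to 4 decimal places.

X=-5676848.3565 m, Y=320596.5695 m, Z=-2882119.0284 m

start: φ=-27.035450°, λ=176.767689°, h=889.104 m
→ ECEF (a=6378137.000, f=1/298.257223563): X=-5676848.3565, Y=320596.5695, Z=-2882119.0284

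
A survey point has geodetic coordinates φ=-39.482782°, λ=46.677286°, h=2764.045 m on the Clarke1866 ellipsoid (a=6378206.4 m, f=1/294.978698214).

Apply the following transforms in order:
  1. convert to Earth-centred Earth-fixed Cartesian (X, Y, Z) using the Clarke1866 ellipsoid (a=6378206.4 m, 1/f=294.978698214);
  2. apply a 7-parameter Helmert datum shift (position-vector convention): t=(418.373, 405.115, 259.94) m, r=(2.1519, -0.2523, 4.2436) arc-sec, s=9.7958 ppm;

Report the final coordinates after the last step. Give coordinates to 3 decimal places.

start: φ=-39.482782°, λ=46.677286°, h=2764.045 m
→ ECEF (a=6378206.400, f=1/294.978698214): X=3383661.1722, Y=3587803.2785, Z=-4035388.7624
→ Helmert 7p (PV): X=3384043.8123, Y=3588355.2540, Z=-4035126.7825

X=3384043.812 m, Y=3588355.254 m, Z=-4035126.782 m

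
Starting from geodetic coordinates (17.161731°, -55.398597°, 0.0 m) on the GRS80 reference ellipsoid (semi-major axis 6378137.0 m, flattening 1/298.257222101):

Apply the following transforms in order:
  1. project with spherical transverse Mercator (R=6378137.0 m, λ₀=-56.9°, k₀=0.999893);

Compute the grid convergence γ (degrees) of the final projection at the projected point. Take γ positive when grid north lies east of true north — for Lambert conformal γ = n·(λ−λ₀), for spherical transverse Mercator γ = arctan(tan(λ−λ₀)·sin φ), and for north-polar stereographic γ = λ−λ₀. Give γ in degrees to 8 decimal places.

start: φ=17.161731°, λ=-55.398597°, h=0.000 m
→ into tm (λ₀=-56.9°): φ=17.16173100°, λ−λ₀=1.50140300°
convergence γ = 0.44311148°

0.44311148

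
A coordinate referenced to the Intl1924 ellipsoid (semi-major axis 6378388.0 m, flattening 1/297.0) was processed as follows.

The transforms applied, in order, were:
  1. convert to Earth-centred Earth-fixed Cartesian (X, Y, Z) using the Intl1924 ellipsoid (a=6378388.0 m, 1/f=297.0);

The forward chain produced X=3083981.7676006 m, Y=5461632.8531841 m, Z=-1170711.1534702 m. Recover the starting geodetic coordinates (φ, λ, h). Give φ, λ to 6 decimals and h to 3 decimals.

φ=-10.642557°, λ=60.548192°, h=2851.191 m

start: X=3083981.7676, Y=5461632.8532, Z=-1170711.1535 m
→ geod (Bowring, a=6378388.000): φ=-10.64255700°, λ=60.54819200°, h=2851.1910 m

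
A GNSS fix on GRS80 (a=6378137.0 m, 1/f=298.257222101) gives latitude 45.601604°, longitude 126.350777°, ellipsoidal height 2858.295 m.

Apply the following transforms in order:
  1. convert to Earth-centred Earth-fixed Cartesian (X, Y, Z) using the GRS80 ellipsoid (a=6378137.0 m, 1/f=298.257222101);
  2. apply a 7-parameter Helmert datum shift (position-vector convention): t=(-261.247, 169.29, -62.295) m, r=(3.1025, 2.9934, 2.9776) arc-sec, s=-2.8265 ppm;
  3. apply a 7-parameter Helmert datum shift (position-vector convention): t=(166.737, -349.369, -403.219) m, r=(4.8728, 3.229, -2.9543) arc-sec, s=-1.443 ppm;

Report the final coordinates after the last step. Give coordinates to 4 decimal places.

start: φ=45.601604°, λ=126.350777°, h=2858.295 m
→ ECEF (a=6378137.000, f=1/298.257222101): X=-2650714.8105, Y=3601816.3966, Z=4536419.3263
→ Helmert 7p (PV): X=-2650954.7260, Y=3601869.0073, Z=4536436.8533
→ Helmert 7p (PV): X=-2650661.5586, Y=3601445.2414, Z=4536153.6783

X=-2650661.5586 m, Y=3601445.2414 m, Z=4536153.6783 m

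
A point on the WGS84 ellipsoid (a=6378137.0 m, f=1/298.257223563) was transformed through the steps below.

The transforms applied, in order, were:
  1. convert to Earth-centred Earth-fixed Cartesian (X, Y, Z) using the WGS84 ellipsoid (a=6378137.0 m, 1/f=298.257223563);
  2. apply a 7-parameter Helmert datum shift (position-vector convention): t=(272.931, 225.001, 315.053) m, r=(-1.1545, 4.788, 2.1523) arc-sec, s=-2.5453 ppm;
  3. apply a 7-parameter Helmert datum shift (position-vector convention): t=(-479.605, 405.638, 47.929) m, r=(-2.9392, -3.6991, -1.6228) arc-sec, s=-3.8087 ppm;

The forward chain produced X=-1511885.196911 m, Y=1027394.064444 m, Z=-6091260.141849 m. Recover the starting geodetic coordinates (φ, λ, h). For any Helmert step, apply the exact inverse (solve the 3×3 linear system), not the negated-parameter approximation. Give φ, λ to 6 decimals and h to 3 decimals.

start: X=-1511885.1969, Y=1027394.0644, Z=-6091260.1418 m
→ Helmert⁻¹: X=-1511528.6686, Y=1027067.2446, Z=-6091289.5282
→ Helmert⁻¹: X=-1511653.3275, Y=1026894.7268, Z=-6091649.4283
→ geod (Bowring, a=6378137.000): φ=-73.40666100°, λ=145.81099000°, h=1348.7720 m

φ=-73.406661°, λ=145.810990°, h=1348.772 m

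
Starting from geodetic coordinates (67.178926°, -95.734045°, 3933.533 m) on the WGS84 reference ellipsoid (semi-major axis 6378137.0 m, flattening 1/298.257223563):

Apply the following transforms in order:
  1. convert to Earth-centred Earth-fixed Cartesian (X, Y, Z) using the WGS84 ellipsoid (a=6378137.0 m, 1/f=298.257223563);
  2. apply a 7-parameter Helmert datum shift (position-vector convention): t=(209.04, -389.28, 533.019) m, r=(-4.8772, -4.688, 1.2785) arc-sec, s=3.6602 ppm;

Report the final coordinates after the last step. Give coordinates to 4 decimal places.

start: φ=67.178926°, λ=-95.734045°, h=3933.533 m
→ ECEF (a=6378137.000, f=1/298.257223563): X=-248017.0872, Y=-2469959.5095, Z=5859807.0649
→ Helmert 7p (PV): X=-247926.8279, Y=-2470220.8097, Z=5860414.2983

X=-247926.8279 m, Y=-2470220.8097 m, Z=5860414.2983 m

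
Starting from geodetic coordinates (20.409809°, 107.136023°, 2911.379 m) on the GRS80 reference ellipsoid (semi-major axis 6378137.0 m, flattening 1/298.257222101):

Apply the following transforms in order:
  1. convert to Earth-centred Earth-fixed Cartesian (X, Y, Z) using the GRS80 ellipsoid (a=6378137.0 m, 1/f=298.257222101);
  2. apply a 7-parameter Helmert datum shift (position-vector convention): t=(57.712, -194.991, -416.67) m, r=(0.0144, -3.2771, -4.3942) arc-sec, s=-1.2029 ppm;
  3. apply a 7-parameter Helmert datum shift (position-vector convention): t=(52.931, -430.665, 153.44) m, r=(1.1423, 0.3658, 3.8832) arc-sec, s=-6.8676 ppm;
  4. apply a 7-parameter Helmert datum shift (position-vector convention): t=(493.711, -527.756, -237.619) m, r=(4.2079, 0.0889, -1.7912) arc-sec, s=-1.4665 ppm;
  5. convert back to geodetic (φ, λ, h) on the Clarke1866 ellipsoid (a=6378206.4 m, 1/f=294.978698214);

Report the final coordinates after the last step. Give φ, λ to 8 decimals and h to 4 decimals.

φ=20.41220330°, λ=107.13354592°, h=1435.7386 m

start: φ=20.409809°, λ=107.136023°, h=2911.379 m
→ ECEF (a=6378137.000, f=1/298.257222101): X=-1762807.5166, Y=5717302.6994, Z=2211288.8259
→ Helmert 7p (PV): X=-1762661.0172, Y=5717138.2310, Z=2210841.8880
→ Helmert 7p (PV): X=-1762699.6919, Y=5716622.8752, Z=2211014.9322
→ Helmert 7p (PV): X=-1762152.8000, Y=5716056.9373, Z=2210891.4521
→ geod (Bowring, a=6378206.400): φ=20.41220330°, λ=107.13354592°, h=1435.7386 m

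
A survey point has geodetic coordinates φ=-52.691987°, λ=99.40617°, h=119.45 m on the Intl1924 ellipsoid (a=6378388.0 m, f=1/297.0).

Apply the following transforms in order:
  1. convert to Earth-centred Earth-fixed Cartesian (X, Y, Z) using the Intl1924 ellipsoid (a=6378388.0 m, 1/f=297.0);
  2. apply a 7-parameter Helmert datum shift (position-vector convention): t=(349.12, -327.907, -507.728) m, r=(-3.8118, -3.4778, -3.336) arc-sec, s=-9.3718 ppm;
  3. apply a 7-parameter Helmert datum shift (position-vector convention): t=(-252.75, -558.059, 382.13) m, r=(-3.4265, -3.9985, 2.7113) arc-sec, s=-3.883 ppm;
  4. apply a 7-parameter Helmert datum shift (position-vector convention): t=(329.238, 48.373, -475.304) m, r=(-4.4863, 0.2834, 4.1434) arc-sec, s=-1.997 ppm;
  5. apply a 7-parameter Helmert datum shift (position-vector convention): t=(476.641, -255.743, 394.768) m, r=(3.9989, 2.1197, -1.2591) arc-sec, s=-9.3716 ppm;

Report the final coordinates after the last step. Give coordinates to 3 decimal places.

X=-632178.395 m, Y=3820783.838 m, Z=-5050277.563 m

start: φ=-52.691987°, λ=99.406170°, h=119.450 m
→ ECEF (a=6378388.000, f=1/297.0): X=-633178.5866, Y=3822167.3500, Z=-5050037.0664
→ Helmert 7p (PV): X=-632676.5686, Y=3821720.5385, Z=-5050578.7758
→ Helmert 7p (PV): X=-632879.1908, Y=3821055.4228, Z=-5050252.7857
→ Helmert 7p (PV): X=-632632.3842, Y=3820973.6083, Z=-5050800.2433
→ Helmert 7p (PV): X=-632178.3948, Y=3820783.8384, Z=-5050277.5626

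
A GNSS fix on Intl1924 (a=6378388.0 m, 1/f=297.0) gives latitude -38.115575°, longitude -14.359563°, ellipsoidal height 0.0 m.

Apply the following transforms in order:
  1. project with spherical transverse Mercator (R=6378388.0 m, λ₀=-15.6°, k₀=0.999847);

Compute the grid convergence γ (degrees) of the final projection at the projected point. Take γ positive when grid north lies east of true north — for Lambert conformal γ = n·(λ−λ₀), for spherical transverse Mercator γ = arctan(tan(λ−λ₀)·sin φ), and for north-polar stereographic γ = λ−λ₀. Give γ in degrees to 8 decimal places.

start: φ=-38.115575°, λ=-14.359563°, h=0.000 m
→ into tm (λ₀=-15.6°): φ=-38.11557500°, λ−λ₀=1.24043700°
convergence γ = -0.76573351°

-0.76573351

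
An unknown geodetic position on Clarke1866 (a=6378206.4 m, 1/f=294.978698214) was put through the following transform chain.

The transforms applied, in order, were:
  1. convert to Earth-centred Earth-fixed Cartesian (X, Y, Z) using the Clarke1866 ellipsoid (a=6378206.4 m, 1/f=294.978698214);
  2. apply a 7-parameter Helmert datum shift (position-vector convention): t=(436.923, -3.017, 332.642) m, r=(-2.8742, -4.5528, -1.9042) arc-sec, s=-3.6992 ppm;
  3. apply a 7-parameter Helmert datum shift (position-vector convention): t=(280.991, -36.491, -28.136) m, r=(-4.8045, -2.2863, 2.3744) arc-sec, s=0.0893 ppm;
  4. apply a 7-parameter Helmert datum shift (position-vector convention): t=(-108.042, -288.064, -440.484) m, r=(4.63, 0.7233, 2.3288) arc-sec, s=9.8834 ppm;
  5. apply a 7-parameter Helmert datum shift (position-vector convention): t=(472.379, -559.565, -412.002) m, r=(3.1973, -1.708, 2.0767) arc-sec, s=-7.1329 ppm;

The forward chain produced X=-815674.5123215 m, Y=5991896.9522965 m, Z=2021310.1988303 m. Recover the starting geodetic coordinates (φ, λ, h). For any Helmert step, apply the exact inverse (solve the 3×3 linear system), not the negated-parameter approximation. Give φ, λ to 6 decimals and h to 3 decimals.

start: X=-815674.5123, Y=5991896.9523, Z=2021310.1988 m
→ Helmert⁻¹: X=-816075.6387, Y=5992538.8150, Z=2021650.4893
→ Helmert⁻¹: X=-815898.9615, Y=5992822.2480, Z=2021933.6071
→ Helmert⁻¹: X=-816088.4801, Y=5992820.4974, Z=2022110.1983
→ Helmert⁻¹: X=-816539.1198, Y=5992809.9710, Z=2021886.5654
→ geod (Bowring, a=6378206.400): φ=18.60191100°, λ=97.75895000°, h=1165.5640 m

φ=18.601911°, λ=97.758950°, h=1165.564 m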